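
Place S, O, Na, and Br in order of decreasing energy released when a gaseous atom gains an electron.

Adding an electron releases more energy for atoms nearer the top right (short of the noble gases).
Here both period and group differ, so the two effects have to be weighed against each other.
O > Na: relative to Na, both the across-period and down-group shifts push O's electron affinity up.
S > O: this pair runs against the simple trend — see the exception note.
Br > S: period and group pull opposite ways; the across-period shift dominates (325 vs 200 kJ/mol).
Note the exception: S has a higher electron affinity than O, contrary to the simple trend — the compact 2p subshell of O repels the added electron more than S's larger 3p does.
Approximate values (kJ/mol): O 141, Na 53, S 200, Br 325.
So from highest to lowest: Br > S > O > Na.

Br, S, O, Na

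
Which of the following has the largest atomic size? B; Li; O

Li

Li is in period 2, group 1; B is in period 2, group 13; O is in period 2, group 16.
Moving right in a period, electrons are added to the same shell under a stronger nuclear pull, so atoms get smaller; moving down, a new shell is opened and atoms get larger.
All lie in period 2, so atomic radius increases right to left.
The largest atomic size among these belongs to Li.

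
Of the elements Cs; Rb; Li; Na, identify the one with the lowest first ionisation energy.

Cs

Li is in period 2, group 1; Na is in period 3, group 1; Rb is in period 5, group 1; Cs is in period 6, group 1.
First ionization energy rises across a period (greater Z_eff holds electrons more tightly) and falls down a group (valence electrons are farther from the nucleus).
All are in group 1, so first ionization energy increases up the group.
The lowest first ionisation energy among these belongs to Cs.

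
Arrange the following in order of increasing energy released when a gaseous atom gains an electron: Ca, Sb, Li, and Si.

Ca < Li < Sb < Si

Electron affinity generally becomes more exothermic across a period toward the halogens and less exothermic down a group.
Here both period and group differ, so the two effects have to be weighed against each other.
Li > Ca: period and group pull opposite ways; the down-group shift dominates (60 vs 2 kJ/mol).
Sb > Li: period and group pull opposite ways; the across-period shift dominates (103 vs 60 kJ/mol).
Si > Sb: the two effects oppose for this pair; the down-group effect wins (134 vs 103 kJ/mol).
Tabulated electron affinity (kJ/mol): Li 60, Si 134, Ca 2, Sb 103.
So from lowest to highest: Ca < Li < Sb < Si.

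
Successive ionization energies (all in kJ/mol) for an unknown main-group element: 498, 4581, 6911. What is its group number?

Group 1

Look for the largest jump between consecutive ionization energies: IE2/IE1 ≈ 9.2, far larger than any earlier ratio.
That jump marks the point where a core electron is being removed. So the atom has 1 valence electron.
A main-group element with 1 valence electron is in group 1.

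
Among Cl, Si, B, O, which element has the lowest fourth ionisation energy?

The fourth ionization energy removes an electron from the +3 ion. For each element: Cl³⁺ still has 4 valence electrons; Si³⁺ still has 1 valence electron; B³⁺ is the bare [He] core; O³⁺ still has 3 valence electrons.
Core electrons are held far more tightly than valence electrons, so B tops the IE_4 order.
Valence configurations: Cl³⁺ [Ne]3s²3p², Si³⁺ [Ne]3s¹, O³⁺ [He]2s²2p¹.
The numbers (kJ/mol): Cl 5159, Si 4356, B 25026, O 7469.
Putting it together, IE_4: Si < Cl < O < B.

Si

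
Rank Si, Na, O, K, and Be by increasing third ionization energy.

Si < K < O < Na < Be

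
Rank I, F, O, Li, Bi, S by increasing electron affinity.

Li < Bi < O < S < I < F

Li is in period 2, group 1; O is in period 2, group 16; F is in period 2, group 17; S is in period 3, group 16; I is in period 5, group 17; Bi is in period 6, group 15.
Atoms with high Z_eff and room in the valence shell (especially the halogens) have the most exothermic electron affinities.
Neither a single period nor a single group — weigh both effects.
Bi > Li: the two effects oppose for this pair; the across-period effect wins (91 vs 60 kJ/mol).
O > Bi: both effects reinforce here, so O is clearly the higher of the two.
S > O: this pair runs against the simple trend — see the exception note.
I > S: period and group pull opposite ways; the across-period shift dominates (295 vs 200 kJ/mol).
F > I: F sits above I in group 17, so the down-group effect alone puts F higher.
Note the exception: S has a higher electron affinity than O, contrary to the simple trend — the compact 2p subshell of O repels the added electron more than S's larger 3p does.
Approximate values (kJ/mol): Li 60, O 141, F 328, S 200, I 295, Bi 91.
So from lowest to highest: Li < Bi < O < S < I < F.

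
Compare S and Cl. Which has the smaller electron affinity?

S is in period 3, group 16; Cl is in period 3, group 17.
EA tends to increase across a period and decrease down a group, though the pattern is less regular than for IE or radius.
All lie in period 3, so electron affinity increases left to right.
So S has the smaller electron affinity (S < Cl).

S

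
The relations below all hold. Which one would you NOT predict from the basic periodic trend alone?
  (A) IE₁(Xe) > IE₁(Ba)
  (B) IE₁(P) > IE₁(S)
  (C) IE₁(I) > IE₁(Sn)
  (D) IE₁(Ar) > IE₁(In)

(B)

The general trend: first ionisation energy increases across a period and decreases down a group.
(A) Xe (period 5, group 18) vs Ba (period 6, group 2): the stated order agrees with the simple trend.
(B) P (period 3, group 15) vs S (period 3, group 16): the stated order contradicts the simple trend.
(C) I (period 5, group 17) vs Sn (period 5, group 14): the stated order agrees with the simple trend.
(D) Ar (period 3, group 18) vs In (period 5, group 13): the stated order agrees with the simple trend.
The exception is (B): S (3p⁴) ionizes more easily than half-filled P (3p³) because the paired 3p electron in S is pushed out by e⁻–e⁻ repulsion.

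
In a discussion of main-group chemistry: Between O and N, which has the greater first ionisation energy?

N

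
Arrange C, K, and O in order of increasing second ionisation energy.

C, K, O

The second ionization energy removes an electron from the +1 ion. For each element: C⁺ still has 3 valence electrons; K⁺ is the bare [Ar] core; O⁺ still has 5 valence electrons.
Usually core removal costs more than valence removal, but here the competition is close: a tightly held n=2 valence electron can cost more to remove than an n=3 core electron, so the actual values have to decide it.
Valence configurations: C⁺ [He]2s²2p¹, O⁺ [He]2s²2p³.
Tabulated IE_2 (kJ/mol): C 2353, K 3052, O 3388.
Hence IE_2: C < K < O.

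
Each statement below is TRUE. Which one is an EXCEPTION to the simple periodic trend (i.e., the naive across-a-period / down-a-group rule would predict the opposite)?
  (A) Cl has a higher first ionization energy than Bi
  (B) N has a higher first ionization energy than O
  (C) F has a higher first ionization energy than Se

(B)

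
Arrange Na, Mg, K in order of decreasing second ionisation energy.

The second ionization energy removes an electron from the +1 ion. For each element: Na⁺ is the bare [Ne] core; Mg⁺ still has 1 valence electron; K⁺ is the bare [Ar] core.
Core electrons are held far more tightly than valence electrons, so K and Na top the IE_2 order.
Tabulated IE_2 (kJ/mol): Na 4562, Mg 1451, K 3052.
Putting it together, IE_2: Mg < K < Na.

Na > K > Mg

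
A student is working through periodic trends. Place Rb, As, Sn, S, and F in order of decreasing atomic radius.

Rb > Sn > As > S > F

F is in period 2, group 17; S is in period 3, group 16; As is in period 4, group 15; Rb is in period 5, group 1; Sn is in period 5, group 14.
Moving right in a period, electrons are added to the same shell under a stronger nuclear pull, so atoms get smaller; moving down, a new shell is opened and atoms get larger.
These span different periods and groups, so the two trends combine.
S > F: relative to F, both the across-period and down-group shifts push S's atomic radius up.
As > S: relative to S, both the across-period and down-group shifts push As's atomic radius up.
Sn > As: relative to As, both the across-period and down-group shifts push Sn's atomic radius up.
Rb > Sn: Rb lies to the left of Sn in period 5, so the across-period effect alone puts Rb larger.
Tabulated atomic radius (pm): F 64, S 103, As 121, Rb 210, Sn 140.
So from largest to smallest: Rb > Sn > As > S > F.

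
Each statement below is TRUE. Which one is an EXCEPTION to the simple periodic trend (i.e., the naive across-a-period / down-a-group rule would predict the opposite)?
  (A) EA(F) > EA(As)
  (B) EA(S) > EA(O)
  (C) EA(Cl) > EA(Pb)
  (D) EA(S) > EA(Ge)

(B)

The general trend: electron affinity increases across a period and decreases down a group.
(A) F (period 2, group 17) vs As (period 4, group 15): the stated order agrees with the simple trend.
(B) S (period 3, group 16) vs O (period 2, group 16): the stated order contradicts the simple trend.
(C) Cl (period 3, group 17) vs Pb (period 6, group 14): the stated order agrees with the simple trend.
(D) S (period 3, group 16) vs Ge (period 4, group 14): the stated order agrees with the simple trend.
The exception is (B): the compact 2p subshell of O repels the added electron more than S's larger 3p does.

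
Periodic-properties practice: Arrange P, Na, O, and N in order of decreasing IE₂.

After 1 electron has been removed, what remains? P⁺ still has 4 valence electrons; Na⁺ is the bare [Ne] core; O⁺ still has 5 valence electrons; N⁺ still has 4 valence electrons.
Pulling an electron out of a noble-gas core costs far more than removing a remaining valence electron, so Na sits at the high end of IE_2.
Valence configurations: P⁺ [Ne]3s²3p², O⁺ [He]2s²2p³, N⁺ [He]2s²2p².
Tabulated IE_2 (kJ/mol): P 1907, Na 4562, O 3388, N 2856.
Overall IE_2 order: P < N < O < Na.

Na > O > N > P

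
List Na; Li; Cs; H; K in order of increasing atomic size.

H < Li < Na < K < Cs

Across a period the added protons contract the valence shell; down a group each new principal shell makes the atom larger.
All are in group 1, so atomic radius increases down the group.
So from smallest to largest: H < Li < Na < K < Cs.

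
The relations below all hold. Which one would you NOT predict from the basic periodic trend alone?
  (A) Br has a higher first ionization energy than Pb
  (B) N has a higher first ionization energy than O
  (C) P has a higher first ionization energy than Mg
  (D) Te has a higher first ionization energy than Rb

The general trend: first ionization energy increases across a period and decreases down a group.
(A) Br (period 4, group 17) vs Pb (period 6, group 14): the stated order agrees with the simple trend.
(B) N (period 2, group 15) vs O (period 2, group 16): the stated order contradicts the simple trend.
(C) P (period 3, group 15) vs Mg (period 3, group 2): the stated order agrees with the simple trend.
(D) Te (period 5, group 16) vs Rb (period 5, group 1): the stated order agrees with the simple trend.
The exception is (B): pairing an electron in O's 2p⁴ costs repulsion energy, so O ionizes more easily than half-filled N (2p³).

(B)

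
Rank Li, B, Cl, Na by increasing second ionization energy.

The second ionization energy removes an electron from the +1 ion. For each element: Li⁺ is the bare [He] core; B⁺ still has 2 valence electrons; Cl⁺ still has 6 valence electrons; Na⁺ is the bare [Ne] core.
Core electrons are held far more tightly than valence electrons, so Na and Li top the IE_2 order.
Valence configurations: B⁺ [He]2s², Cl⁺ [Ne]3s²3p⁴.
The numbers (kJ/mol): Li 7298, B 2427, Cl 2298, Na 4562.
Putting it together, IE_2: Cl < B < Na < Li.

Cl < B < Na < Li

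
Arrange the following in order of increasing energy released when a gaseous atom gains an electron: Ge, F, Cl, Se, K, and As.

F is in period 2, group 17; Cl is in period 3, group 17; K is in period 4, group 1; Ge is in period 4, group 14; As is in period 4, group 15; Se is in period 4, group 16.
Electron affinity generally becomes more exothermic across a period toward the halogens and less exothermic down a group.
Here both period and group differ, so the two effects have to be weighed against each other.
As > K: both are in period 4; the period trend gives As the larger value.
Ge > As: this pair runs against the simple trend — see the exception note.
Se > Ge: Se lies to the right of Ge in period 4, so the across-period effect alone puts Se higher.
F > Se: relative to Se, both the across-period and down-group shifts push F's electron affinity up.
Cl > F: this pair runs against the simple trend — see the exception note.
Note the exception: Ge has a higher electron affinity than As, contrary to the simple trend — adding an electron to As's half-filled 4p³ is unfavourable, so Ge (4p²) has the more exothermic EA.
Note the exception: Cl has a higher electron affinity than F, contrary to the simple trend — F's small 2p subshell makes the incoming electron feel strong e⁻–e⁻ repulsion, so Cl actually releases more energy on gaining an electron.
Tabulated electron affinity (kJ/mol): F 328, Cl 349, K 48, Ge 119, As 78, Se 195.
So from lowest to highest: K < As < Ge < Se < F < Cl.

K, As, Ge, Se, F, Cl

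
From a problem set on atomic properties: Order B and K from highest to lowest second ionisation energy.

K > B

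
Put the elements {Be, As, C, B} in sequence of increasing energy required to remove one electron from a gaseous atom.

B < Be < As < C

Be is in period 2, group 2; B is in period 2, group 13; C is in period 2, group 14; As is in period 4, group 15.
IE₁ increases left→right with effective nuclear charge and decreases top→bottom as the valence shell moves farther out.
Neither a single period nor a single group — weigh both effects.
Be > B: this pair runs against the simple trend — see the exception note.
As > Be: period and group pull opposite ways; the across-period shift dominates (947 vs 900 kJ/mol).
C > As: the two effects oppose for this pair; the down-group effect wins (1086 vs 947 kJ/mol).
Note the exception: Be has a higher first ionization energy than B, contrary to the simple trend — removing B's lone 2p electron is easier than breaking Be's filled 2s².
Approximate values (kJ/mol): Be 900, B 801, C 1086, As 947.
So from lowest to highest: B < Be < As < C.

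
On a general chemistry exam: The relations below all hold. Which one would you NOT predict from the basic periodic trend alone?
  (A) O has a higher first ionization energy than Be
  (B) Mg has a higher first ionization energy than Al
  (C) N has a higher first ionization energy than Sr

(B)

The general trend: first ionization energy increases across a period and decreases down a group.
(A) O (period 2, group 16) vs Be (period 2, group 2): the stated order agrees with the simple trend.
(B) Mg (period 3, group 2) vs Al (period 3, group 13): the stated order contradicts the simple trend.
(C) N (period 2, group 15) vs Sr (period 5, group 2): the stated order agrees with the simple trend.
The exception is (B): Al's single 3p electron is easier to remove than one from Mg's filled 3s².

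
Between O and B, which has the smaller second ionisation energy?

Consider each +1 ion: O⁺ still has 5 valence electrons; B⁺ still has 2 valence electrons.
All are still removing valence electrons, so compare the +1 ions as you would atoms: IE_2 generally rises across a period (higher Z_eff) and falls down a group (larger shell), subject to the usual subshell exceptions.
Valence configurations: O⁺ [He]2s²2p³, B⁺ [He]2s².
The numbers (kJ/mol): O 3388, B 2427.
So the second ionization energies run B < O.

B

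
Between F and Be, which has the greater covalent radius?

Be is in period 2, group 2; F is in period 2, group 17.
Radius decreases left→right (rising Z_eff, same n) and increases top→bottom (higher n).
All lie in period 2, so atomic radius increases right to left.
So Be has the greater covalent radius (Be > F).

Be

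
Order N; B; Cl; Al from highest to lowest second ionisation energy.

N > B > Cl > Al

After 1 electron has been removed, what remains? N⁺ still has 4 valence electrons; B⁺ still has 2 valence electrons; Cl⁺ still has 6 valence electrons; Al⁺ still has 2 valence electrons.
All are still removing valence electrons, so compare the +1 ions as you would atoms: IE_2 generally rises across a period (higher Z_eff) and falls down a group (larger shell), subject to the usual subshell exceptions.
Valence configurations: N⁺ [He]2s²2p², B⁺ [He]2s², Cl⁺ [Ne]3s²3p⁴, Al⁺ [Ne]3s².
Approximate IE_2 values (kJ/mol): N 2856, B 2427, Cl 2298, Al 1817.
So the second ionization energies run Al < Cl < B < N.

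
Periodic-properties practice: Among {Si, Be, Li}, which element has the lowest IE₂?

Consider each +1 ion: Si⁺ still has 3 valence electrons; Be⁺ still has 1 valence electron; Li⁺ is the bare [He] core.
Pulling an electron out of a noble-gas core costs far more than removing a remaining valence electron, so Li sits at the high end of IE_2.
Valence configurations: Si⁺ [Ne]3s²3p¹, Be⁺ [He]2s¹.
The numbers (kJ/mol): Si 1577, Be 1757, Li 7298.
Putting it together, IE_2: Si < Be < Li.

Si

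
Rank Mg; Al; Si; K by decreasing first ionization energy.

Si > Mg > Al > K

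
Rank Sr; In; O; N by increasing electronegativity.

Sr, In, N, O

N is in period 2, group 15; O is in period 2, group 16; Sr is in period 5, group 2; In is in period 5, group 13.
Atoms toward the upper right of the periodic table pull bonding electrons most strongly.
These span different periods and groups, so the two trends combine.
In > Sr: In lies to the right of Sr in period 5, so the across-period effect alone puts In higher.
N > In: both effects reinforce here, so N is clearly the higher of the two.
O > N: both are in period 2; the period trend gives O the larger value.
Approximate values (Pauling): N 3.04, O 3.44, Sr 0.95, In 1.78.
So from lowest to highest: Sr < In < N < O.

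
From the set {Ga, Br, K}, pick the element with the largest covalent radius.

Across a period the added protons contract the valence shell; down a group each new principal shell makes the atom larger.
All lie in period 4, so atomic radius increases right to left.
The largest covalent radius among these belongs to K.

K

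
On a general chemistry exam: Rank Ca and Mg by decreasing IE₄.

Mg > Ca

Consider each +3 ion: Ca³⁺ is already 1 electron into the core; Mg³⁺ is already 1 electron into the core.
All of these are removing an electron from a noble-gas core or deeper; the smaller core (lower principal quantum number) is held far more tightly, and within a period the higher nuclear charge binds the same core more tightly.
The numbers (kJ/mol): Ca 6491, Mg 10543.
Overall IE_4 order: Ca < Mg.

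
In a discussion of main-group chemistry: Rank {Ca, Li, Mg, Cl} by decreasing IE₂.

Li, Cl, Mg, Ca

IE_2 is the cost of taking one more electron from the +1 cation: Ca⁺ still has 1 valence electron; Li⁺ is the bare [He] core; Mg⁺ still has 1 valence electron; Cl⁺ still has 6 valence electrons.
Pulling an electron out of a noble-gas core costs far more than removing a remaining valence electron, so Li sits at the high end of IE_2.
Valence configurations: Ca⁺ [Ar]4s¹, Mg⁺ [Ne]3s¹, Cl⁺ [Ne]3s²3p⁴.
Tabulated IE_2 (kJ/mol): Ca 1145, Li 7298, Mg 1451, Cl 2298.
Hence IE_2: Ca < Mg < Cl < Li.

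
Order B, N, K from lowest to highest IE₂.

After 1 electron has been removed, what remains? B⁺ still has 2 valence electrons; N⁺ still has 4 valence electrons; K⁺ is the bare [Ar] core.
Breaking into a closed-shell core is much more expensive than removing a leftover valence electron — K has the largest IE_2 here.
Valence configurations: B⁺ [He]2s², N⁺ [He]2s²2p².
Approximate IE_2 values (kJ/mol): B 2427, N 2856, K 3052.
So the second ionization energies run B < N < K.

B < N < K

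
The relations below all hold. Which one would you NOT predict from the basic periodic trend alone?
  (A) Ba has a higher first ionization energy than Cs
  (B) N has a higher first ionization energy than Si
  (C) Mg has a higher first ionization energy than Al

(C)

The general trend: first ionization energy increases across a period and decreases down a group.
(A) Ba (period 6, group 2) vs Cs (period 6, group 1): the stated order agrees with the simple trend.
(B) N (period 2, group 15) vs Si (period 3, group 14): the stated order agrees with the simple trend.
(C) Mg (period 3, group 2) vs Al (period 3, group 13): the stated order contradicts the simple trend.
The exception is (C): Al's single 3p electron is easier to remove than one from Mg's filled 3s².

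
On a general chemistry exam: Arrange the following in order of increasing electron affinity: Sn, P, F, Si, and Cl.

P < Sn < Si < F < Cl

Adding an electron releases more energy for atoms nearer the top right (short of the noble gases).
These span different periods and groups, so the two trends combine.
Sn > P: this pair runs against the simple trend — see the exception note.
Si > Sn: Si sits above Sn in group 14, so the down-group effect alone puts Si higher.
F > Si: relative to Si, both the across-period and down-group shifts push F's electron affinity up.
Cl > F: this pair runs against the simple trend — see the exception note.
Note the exception: Sn has a higher electron affinity than P, contrary to the simple trend — adding an electron to P's half-filled np³ subshell costs electron-pairing energy.
Note the exception: Cl has a higher electron affinity than F, contrary to the simple trend — F's small 2p subshell makes the incoming electron feel strong e⁻–e⁻ repulsion, so Cl actually releases more energy on gaining an electron.
Note the exception: Si has a higher electron affinity than P, contrary to the simple trend — adding an electron to P's half-filled 3p³ is unfavourable, so Si (3p²) has the more exothermic EA.
Tabulated electron affinity (kJ/mol): F 328, Si 134, P 72, Cl 349, Sn 107.
So from lowest to highest: P < Sn < Si < F < Cl.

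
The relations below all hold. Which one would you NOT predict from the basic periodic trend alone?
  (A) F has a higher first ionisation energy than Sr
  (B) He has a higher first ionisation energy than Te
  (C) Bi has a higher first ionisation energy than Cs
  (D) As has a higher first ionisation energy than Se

The general trend: first ionisation energy increases across a period and decreases down a group.
(A) F (period 2, group 17) vs Sr (period 5, group 2): the stated order agrees with the simple trend.
(B) He (period 1, group 18) vs Te (period 5, group 16): the stated order agrees with the simple trend.
(C) Bi (period 6, group 15) vs Cs (period 6, group 1): the stated order agrees with the simple trend.
(D) As (period 4, group 15) vs Se (period 4, group 16): the stated order contradicts the simple trend.
The exception is (D): Se (4p⁴) ionizes more easily than half-filled As (4p³).

(D)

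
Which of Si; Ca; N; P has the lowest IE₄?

Consider each +3 ion: Si³⁺ still has 1 valence electron; Ca³⁺ is already 1 electron into the core; N³⁺ still has 2 valence electrons; P³⁺ still has 2 valence electrons.
Usually core removal costs more than valence removal, but here the competition is close: a tightly held n=2 valence electron can cost more to remove than an n=3 core electron, so the actual values have to decide it.
Valence configurations: Si³⁺ [Ne]3s¹, N³⁺ [He]2s², P³⁺ [Ne]3s².
Approximate IE_4 values (kJ/mol): Si 4356, Ca 6491, N 7475, P 4964.
Putting it together, IE_4: Si < P < Ca < N.

Si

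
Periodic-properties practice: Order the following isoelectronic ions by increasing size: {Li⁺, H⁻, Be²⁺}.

Be²⁺ < Li⁺ < H⁻

All of these have 2 electrons, so size is governed by nuclear charge alone: the more protons, the stronger the pull on the same electron cloud, and the smaller the ion.
Nuclear charges: Be²⁺ (Z=4), Li⁺ (Z=3), H⁻ (Z=1).
Smallest to largest: Be²⁺ < Li⁺ < H⁻.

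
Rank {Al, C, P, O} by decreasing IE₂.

O > C > P > Al

Consider each +1 ion: Al⁺ still has 2 valence electrons; C⁺ still has 3 valence electrons; P⁺ still has 4 valence electrons; O⁺ still has 5 valence electrons.
All are still removing valence electrons, so compare the +1 ions as you would atoms: IE_2 generally rises across a period (higher Z_eff) and falls down a group (larger shell), subject to the usual subshell exceptions.
Valence configurations: Al⁺ [Ne]3s², C⁺ [He]2s²2p¹, P⁺ [Ne]3s²3p², O⁺ [He]2s²2p³.
Approximate IE_2 values (kJ/mol): Al 1817, C 2353, P 1907, O 3388.
Overall IE_2 order: Al < P < C < O.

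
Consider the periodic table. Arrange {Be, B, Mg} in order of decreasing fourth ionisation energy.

B > Be > Mg

IE_4 is the cost of taking one more electron from the +3 cation: Be³⁺ is already 1 electron into the core; B³⁺ is the bare [He] core; Mg³⁺ is already 1 electron into the core.
All of these are removing an electron from a noble-gas core or deeper; the smaller core (lower principal quantum number) is held far more tightly, and within a period the higher nuclear charge binds the same core more tightly.
The numbers (kJ/mol): Be 21007, B 25026, Mg 10543.
Putting it together, IE_4: Mg < Be < B.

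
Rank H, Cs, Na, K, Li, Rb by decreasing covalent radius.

Cs > Rb > K > Na > Li > H

H is in period 1, group 1; Li is in period 2, group 1; Na is in period 3, group 1; K is in period 4, group 1; Rb is in period 5, group 1; Cs is in period 6, group 1.
Radius decreases left→right (rising Z_eff, same n) and increases top→bottom (higher n).
All are in group 1, so atomic radius increases down the group.
So from largest to smallest: Cs > Rb > K > Na > Li > H.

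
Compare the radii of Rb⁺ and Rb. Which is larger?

Forming Rb⁺ removes 1 electron from Rb. Fewer electrons for the same nuclear charge means less shielding and a higher Z_eff on the remaining electrons, and for main-group metals the entire outer shell is lost.
A cation is smaller than its parent atom: Rb⁺ < Rb.

Rb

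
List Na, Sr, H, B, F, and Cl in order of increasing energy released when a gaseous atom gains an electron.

Sr, B, Na, H, F, Cl

H is in period 1, group 1; B is in period 2, group 13; F is in period 2, group 17; Na is in period 3, group 1; Cl is in period 3, group 17; Sr is in period 5, group 2.
Atoms with high Z_eff and room in the valence shell (especially the halogens) have the most exothermic electron affinities.
Neither a single period nor a single group — weigh both effects.
B > Sr: relative to Sr, both the across-period and down-group shifts push B's electron affinity up.
Na > B: this pair runs against the simple trend — see the exception note.
H > Na: they share group 1; the group trend gives H the larger value.
F > H: the two effects oppose for this pair; the across-period effect wins (328 vs 73 kJ/mol).
Cl > F: this pair runs against the simple trend — see the exception note.
Note the exception: Na has a higher electron affinity than B, contrary to the simple trend — B's ns²np¹ configuration gives only a small electron affinity — the sparsely filled np subshell binds an added electron weakly.
Note the exception: Cl has a higher electron affinity than F, contrary to the simple trend — F's small 2p subshell makes the incoming electron feel strong e⁻–e⁻ repulsion, so Cl actually releases more energy on gaining an electron.
For reference (kJ/mol): H 73, B 27, F 328, Na 53, Cl 349, Sr 5.
So from lowest to highest: Sr < B < Na < H < F < Cl.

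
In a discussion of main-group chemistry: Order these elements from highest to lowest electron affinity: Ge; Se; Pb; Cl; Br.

Cl > Br > Se > Ge > Pb

Electron affinity generally becomes more exothermic across a period toward the halogens and less exothermic down a group.
Here both period and group differ, so the two effects have to be weighed against each other.
Ge > Pb: they share group 14; the group trend gives Ge the larger value.
Se > Ge: both are in period 4; the period trend gives Se the larger value.
Br > Se: both are in period 4; the period trend gives Br the larger value.
Cl > Br: they share group 17; the group trend gives Cl the larger value.
Approximate values (kJ/mol): Cl 349, Ge 119, Se 195, Br 325, Pb 35.
So from highest to lowest: Cl > Br > Se > Ge > Pb.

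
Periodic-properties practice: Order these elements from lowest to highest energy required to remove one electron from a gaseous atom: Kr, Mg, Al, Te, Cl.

Mg is in period 3, group 2; Al is in period 3, group 13; Cl is in period 3, group 17; Kr is in period 4, group 18; Te is in period 5, group 16.
Across a period the outer electron is held more tightly (higher IE₁); down a group it sits in a higher shell, more shielded, and comes off more easily.
Here both period and group differ, so the two effects have to be weighed against each other.
Mg > Al: this pair runs against the simple trend — see the exception note.
Te > Mg: period and group pull opposite ways; the across-period shift dominates (869 vs 738 kJ/mol).
Cl > Te: relative to Te, both the across-period and down-group shifts push Cl's first ionization energy up.
Kr > Cl: period and group pull opposite ways; the across-period shift dominates (1351 vs 1251 kJ/mol).
Note the exception: Mg has a higher first ionization energy than Al, contrary to the simple trend — Al's single 3p electron is easier to remove than one from Mg's filled 3s².
Tabulated first ionization energy (kJ/mol): Mg 738, Al 578, Cl 1251, Kr 1351, Te 869.
So from lowest to highest: Al < Mg < Te < Cl < Kr.

Al, Mg, Te, Cl, Kr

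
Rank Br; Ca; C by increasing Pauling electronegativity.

Ca < C < Br

Smaller atoms with higher effective nuclear charge are more electronegative.
Here both period and group differ, so the two effects have to be weighed against each other.
C > Ca: relative to Ca, both the across-period and down-group shifts push C's electronegativity up.
Br > C: the two effects oppose for this pair; the across-period effect wins (2.96 vs 2.55).
For reference (Pauling): C 2.55, Ca 1.00, Br 2.96.
So from lowest to highest: Ca < C < Br.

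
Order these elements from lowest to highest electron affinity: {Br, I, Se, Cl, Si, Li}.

Li is in period 2, group 1; Si is in period 3, group 14; Cl is in period 3, group 17; Se is in period 4, group 16; Br is in period 4, group 17; I is in period 5, group 17.
Adding an electron releases more energy for atoms nearer the top right (short of the noble gases).
These span different periods and groups, so the two trends combine.
Si > Li: period and group pull opposite ways; the across-period shift dominates (134 vs 60 kJ/mol).
Se > Si: period and group pull opposite ways; the across-period shift dominates (195 vs 134 kJ/mol).
I > Se: period and group pull opposite ways; the across-period shift dominates (295 vs 195 kJ/mol).
Br > I: they share group 17; the group trend gives Br the larger value.
Cl > Br: they share group 17; the group trend gives Cl the larger value.
Approximate values (kJ/mol): Li 60, Si 134, Cl 349, Se 195, Br 325, I 295.
So from lowest to highest: Li < Si < Se < I < Br < Cl.

Li < Si < Se < I < Br < Cl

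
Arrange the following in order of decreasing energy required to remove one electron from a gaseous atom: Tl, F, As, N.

F > N > As > Tl

N is in period 2, group 15; F is in period 2, group 17; As is in period 4, group 15; Tl is in period 6, group 13.
IE₁ increases left→right with effective nuclear charge and decreases top→bottom as the valence shell moves farther out.
Here both period and group differ, so the two effects have to be weighed against each other.
As > Tl: both effects reinforce here, so As is clearly the higher of the two.
N > As: N sits above As in group 15, so the down-group effect alone puts N higher.
F > N: both are in period 2; the period trend gives F the larger value.
Approximate values (kJ/mol): N 1402, F 1681, As 947, Tl 589.
So from highest to lowest: F > N > As > Tl.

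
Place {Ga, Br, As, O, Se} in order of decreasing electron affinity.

Br, Se, O, As, Ga

O is in period 2, group 16; Ga is in period 4, group 13; As is in period 4, group 15; Se is in period 4, group 16; Br is in period 4, group 17.
Electron affinity generally becomes more exothermic across a period toward the halogens and less exothermic down a group.
These span different periods and groups, so the two trends combine.
As > Ga: both are in period 4; the period trend gives As the larger value.
O > As: relative to As, both the across-period and down-group shifts push O's electron affinity up.
Se > O: this pair runs against the simple trend — see the exception note.
Br > Se: both are in period 4; the period trend gives Br the larger value.
Note the exception: Se has a higher electron affinity than O, contrary to the simple trend — O's compact 2p subshell gives strong electron–electron repulsion on the added electron.
For reference (kJ/mol): O 141, Ga 29, As 78, Se 195, Br 325.
So from highest to lowest: Br > Se > O > As > Ga.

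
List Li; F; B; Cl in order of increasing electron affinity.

B < Li < F < Cl

Li is in period 2, group 1; B is in period 2, group 13; F is in period 2, group 17; Cl is in period 3, group 17.
Electron affinity generally becomes more exothermic across a period toward the halogens and less exothermic down a group.
Neither a single period nor a single group — weigh both effects.
Li > B: this pair runs against the simple trend — see the exception note.
F > Li: F lies to the right of Li in period 2, so the across-period effect alone puts F higher.
Cl > F: this pair runs against the simple trend — see the exception note.
Note the exception: Li has a higher electron affinity than B, contrary to the simple trend — B's ns²np¹ configuration gives only a small electron affinity — the sparsely filled np subshell binds an added electron weakly.
Note the exception: Cl has a higher electron affinity than F, contrary to the simple trend — F's small 2p subshell makes the incoming electron feel strong e⁻–e⁻ repulsion, so Cl actually releases more energy on gaining an electron.
Tabulated electron affinity (kJ/mol): Li 60, B 27, F 328, Cl 349.
So from lowest to highest: B < Li < F < Cl.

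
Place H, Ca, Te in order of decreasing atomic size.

H is in period 1, group 1; Ca is in period 4, group 2; Te is in period 5, group 16.
Across a period the added protons contract the valence shell; down a group each new principal shell makes the atom larger.
Here both period and group differ, so the two effects have to be weighed against each other.
Te > H: the two effects oppose for this pair; the down-group effect wins (136 vs 32 pm).
Ca > Te: the two effects oppose for this pair; the across-period effect wins (171 vs 136 pm).
Approximate values (pm): H 32, Ca 171, Te 136.
So from largest to smallest: Ca > Te > H.

Ca > Te > H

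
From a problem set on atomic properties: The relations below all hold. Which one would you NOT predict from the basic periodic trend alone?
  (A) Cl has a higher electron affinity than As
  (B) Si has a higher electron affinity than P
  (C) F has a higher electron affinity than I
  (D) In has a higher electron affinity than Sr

(B)

The general trend: electron affinity increases across a period and decreases down a group.
(A) Cl (period 3, group 17) vs As (period 4, group 15): the stated order agrees with the simple trend.
(B) Si (period 3, group 14) vs P (period 3, group 15): the stated order contradicts the simple trend.
(C) F (period 2, group 17) vs I (period 5, group 17): the stated order agrees with the simple trend.
(D) In (period 5, group 13) vs Sr (period 5, group 2): the stated order agrees with the simple trend.
The exception is (B): adding an electron to P's half-filled 3p³ is unfavourable, so Si (3p²) has the more exothermic EA.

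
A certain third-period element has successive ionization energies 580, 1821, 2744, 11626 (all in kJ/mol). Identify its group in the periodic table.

Look for the largest jump between consecutive ionization energies: IE4/IE3 ≈ 4.2, far larger than any earlier ratio.
That jump marks the point where a core electron is being removed. So the atom has 3 valence electrons.
A main-group element with 3 valence electrons is in group 13.

Group 13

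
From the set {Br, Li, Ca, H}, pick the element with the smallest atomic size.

H

Radius decreases left→right (rising Z_eff, same n) and increases top→bottom (higher n).
These span different periods and groups, so the two trends combine.
Br > H: period and group pull opposite ways; the down-group shift dominates (114 vs 32 pm).
Li > Br: the two effects oppose for this pair; the across-period effect wins (133 vs 114 pm).
Ca > Li: period and group pull opposite ways; the down-group shift dominates (171 vs 133 pm).
Approximate values (pm): H 32, Li 133, Ca 171, Br 114.
The smallest atomic size among these belongs to H.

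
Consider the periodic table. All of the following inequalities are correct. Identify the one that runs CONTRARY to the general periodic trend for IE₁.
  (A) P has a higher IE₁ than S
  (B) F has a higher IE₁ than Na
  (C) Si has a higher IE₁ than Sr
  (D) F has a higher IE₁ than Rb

(A)

The general trend: IE₁ increases across a period and decreases down a group.
(A) P (period 3, group 15) vs S (period 3, group 16): the stated order contradicts the simple trend.
(B) F (period 2, group 17) vs Na (period 3, group 1): the stated order agrees with the simple trend.
(C) Si (period 3, group 14) vs Sr (period 5, group 2): the stated order agrees with the simple trend.
(D) F (period 2, group 17) vs Rb (period 5, group 1): the stated order agrees with the simple trend.
The exception is (A): S (3p⁴) ionizes more easily than half-filled P (3p³) because the paired 3p electron in S is pushed out by e⁻–e⁻ repulsion.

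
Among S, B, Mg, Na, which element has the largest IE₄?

Consider each +3 ion: S³⁺ still has 3 valence electrons; B³⁺ is the bare [He] core; Mg³⁺ is already 1 electron into the core; Na³⁺ is already 2 electrons into the core.
Breaking into a closed-shell core is much more expensive than removing a leftover valence electron — Na, Mg and B have the largest IE_4 here.
Tabulated IE_4 (kJ/mol): S 4556, B 25026, Mg 10543, Na 9543.
Overall IE_4 order: S < Na < Mg < B.

B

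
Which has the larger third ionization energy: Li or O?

Li

Consider each +2 ion: Li²⁺ is already 1 electron into the core; O²⁺ still has 4 valence electrons.
Core electrons are held far more tightly than valence electrons, so Li tops the IE_3 order.
Approximate IE_3 values (kJ/mol): Li 11815, O 5300.
So the third ionization energies run O < Li.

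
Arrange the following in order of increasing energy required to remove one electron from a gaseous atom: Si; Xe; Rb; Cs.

Si is in period 3, group 14; Rb is in period 5, group 1; Xe is in period 5, group 18; Cs is in period 6, group 1.
First ionization energy rises across a period (greater Z_eff holds electrons more tightly) and falls down a group (valence electrons are farther from the nucleus).
Neither a single period nor a single group — weigh both effects.
Rb > Cs: they share group 1; the group trend gives Rb the larger value.
Si > Rb: relative to Rb, both the across-period and down-group shifts push Si's first ionization energy up.
Xe > Si: the two effects oppose for this pair; the across-period effect wins (1170 vs 786 kJ/mol).
Tabulated first ionization energy (kJ/mol): Si 786, Rb 403, Xe 1170, Cs 376.
So from lowest to highest: Cs < Rb < Si < Xe.

Cs < Rb < Si < Xe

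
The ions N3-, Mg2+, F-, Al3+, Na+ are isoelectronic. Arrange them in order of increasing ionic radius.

Al3+ < Mg2+ < Na+ < F- < N3-

All of these have 10 electrons, so size is governed by nuclear charge alone: the more protons, the stronger the pull on the same electron cloud, and the smaller the ion.
Nuclear charges: Al3+ (Z=13), Mg2+ (Z=12), Na+ (Z=11), F- (Z=9), N3- (Z=7).
Smallest to largest: Al3+ < Mg2+ < Na+ < F- < N3-.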